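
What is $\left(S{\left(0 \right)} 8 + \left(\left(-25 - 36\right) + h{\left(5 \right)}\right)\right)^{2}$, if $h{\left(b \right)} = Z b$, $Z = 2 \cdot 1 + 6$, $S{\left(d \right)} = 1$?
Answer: $169$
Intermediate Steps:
$Z = 8$ ($Z = 2 + 6 = 8$)
$h{\left(b \right)} = 8 b$
$\left(S{\left(0 \right)} 8 + \left(\left(-25 - 36\right) + h{\left(5 \right)}\right)\right)^{2} = \left(1 \cdot 8 + \left(\left(-25 - 36\right) + 8 \cdot 5\right)\right)^{2} = \left(8 + \left(-61 + 40\right)\right)^{2} = \left(8 - 21\right)^{2} = \left(-13\right)^{2} = 169$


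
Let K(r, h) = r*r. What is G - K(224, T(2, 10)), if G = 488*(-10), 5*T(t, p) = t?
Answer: -55056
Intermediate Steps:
T(t, p) = t/5
K(r, h) = r**2
G = -4880
G - K(224, T(2, 10)) = -4880 - 1*224**2 = -4880 - 1*50176 = -4880 - 50176 = -55056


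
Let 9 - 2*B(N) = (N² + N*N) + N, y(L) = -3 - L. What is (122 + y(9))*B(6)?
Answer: -3795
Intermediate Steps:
B(N) = 9/2 - N² - N/2 (B(N) = 9/2 - ((N² + N*N) + N)/2 = 9/2 - ((N² + N²) + N)/2 = 9/2 - (2*N² + N)/2 = 9/2 - (N + 2*N²)/2 = 9/2 + (-N² - N/2) = 9/2 - N² - N/2)
(122 + y(9))*B(6) = (122 + (-3 - 1*9))*(9/2 - 1*6² - ½*6) = (122 + (-3 - 9))*(9/2 - 1*36 - 3) = (122 - 12)*(9/2 - 36 - 3) = 110*(-69/2) = -3795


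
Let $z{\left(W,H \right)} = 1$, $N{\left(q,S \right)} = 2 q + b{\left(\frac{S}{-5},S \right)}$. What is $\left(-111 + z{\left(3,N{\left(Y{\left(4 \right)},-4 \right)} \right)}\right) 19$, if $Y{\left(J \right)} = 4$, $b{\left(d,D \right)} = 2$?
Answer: $-2090$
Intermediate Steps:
$N{\left(q,S \right)} = 2 + 2 q$ ($N{\left(q,S \right)} = 2 q + 2 = 2 + 2 q$)
$\left(-111 + z{\left(3,N{\left(Y{\left(4 \right)},-4 \right)} \right)}\right) 19 = \left(-111 + 1\right) 19 = \left(-110\right) 19 = -2090$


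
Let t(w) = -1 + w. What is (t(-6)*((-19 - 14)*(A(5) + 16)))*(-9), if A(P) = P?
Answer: -43659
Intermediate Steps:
(t(-6)*((-19 - 14)*(A(5) + 16)))*(-9) = ((-1 - 6)*((-19 - 14)*(5 + 16)))*(-9) = -(-231)*21*(-9) = -7*(-693)*(-9) = 4851*(-9) = -43659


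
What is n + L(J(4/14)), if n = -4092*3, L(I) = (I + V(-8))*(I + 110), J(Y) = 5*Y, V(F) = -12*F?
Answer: -69564/49 ≈ -1419.7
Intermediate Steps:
L(I) = (96 + I)*(110 + I) (L(I) = (I - 12*(-8))*(I + 110) = (I + 96)*(110 + I) = (96 + I)*(110 + I))
n = -12276 (n = -341*36 = -12276)
n + L(J(4/14)) = -12276 + (10560 + (5*(4/14))² + 206*(5*(4/14))) = -12276 + (10560 + (5*(4*(1/14)))² + 206*(5*(4*(1/14)))) = -12276 + (10560 + (5*(2/7))² + 206*(5*(2/7))) = -12276 + (10560 + (10/7)² + 206*(10/7)) = -12276 + (10560 + 100/49 + 2060/7) = -12276 + 531960/49 = -69564/49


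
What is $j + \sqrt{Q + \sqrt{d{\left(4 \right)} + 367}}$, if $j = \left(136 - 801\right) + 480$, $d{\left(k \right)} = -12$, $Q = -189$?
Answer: $-185 + i \sqrt{189 - \sqrt{355}} \approx -185.0 + 13.044 i$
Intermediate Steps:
$j = -185$ ($j = -665 + 480 = -185$)
$j + \sqrt{Q + \sqrt{d{\left(4 \right)} + 367}} = -185 + \sqrt{-189 + \sqrt{-12 + 367}} = -185 + \sqrt{-189 + \sqrt{355}}$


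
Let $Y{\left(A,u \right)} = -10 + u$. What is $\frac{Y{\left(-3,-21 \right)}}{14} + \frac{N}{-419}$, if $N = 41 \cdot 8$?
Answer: $- \frac{17581}{5866} \approx -2.9971$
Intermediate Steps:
$N = 328$
$\frac{Y{\left(-3,-21 \right)}}{14} + \frac{N}{-419} = \frac{-10 - 21}{14} + \frac{328}{-419} = \left(-31\right) \frac{1}{14} + 328 \left(- \frac{1}{419}\right) = - \frac{31}{14} - \frac{328}{419} = - \frac{17581}{5866}$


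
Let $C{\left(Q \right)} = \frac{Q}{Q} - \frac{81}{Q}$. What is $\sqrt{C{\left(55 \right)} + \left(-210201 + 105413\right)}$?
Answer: $\frac{3 i \sqrt{35220570}}{55} \approx 323.71 i$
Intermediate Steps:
$C{\left(Q \right)} = 1 - \frac{81}{Q}$
$\sqrt{C{\left(55 \right)} + \left(-210201 + 105413\right)} = \sqrt{\frac{-81 + 55}{55} + \left(-210201 + 105413\right)} = \sqrt{\frac{1}{55} \left(-26\right) - 104788} = \sqrt{- \frac{26}{55} - 104788} = \sqrt{- \frac{5763366}{55}} = \frac{3 i \sqrt{35220570}}{55}$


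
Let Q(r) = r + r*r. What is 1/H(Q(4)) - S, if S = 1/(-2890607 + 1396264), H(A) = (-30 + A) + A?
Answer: 1494353/14943430 ≈ 0.10000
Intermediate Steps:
Q(r) = r + r²
H(A) = -30 + 2*A
S = -1/1494343 (S = 1/(-1494343) = -1/1494343 ≈ -6.6919e-7)
1/H(Q(4)) - S = 1/(-30 + 2*(4*(1 + 4))) - 1*(-1/1494343) = 1/(-30 + 2*(4*5)) + 1/1494343 = 1/(-30 + 2*20) + 1/1494343 = 1/(-30 + 40) + 1/1494343 = 1/10 + 1/1494343 = ⅒ + 1/1494343 = 1494353/14943430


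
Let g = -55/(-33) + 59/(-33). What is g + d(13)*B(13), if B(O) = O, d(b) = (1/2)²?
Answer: 413/132 ≈ 3.1288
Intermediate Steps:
d(b) = ¼ (d(b) = (½)² = ¼)
g = -4/33 (g = -55*(-1/33) + 59*(-1/33) = 5/3 - 59/33 = -4/33 ≈ -0.12121)
g + d(13)*B(13) = -4/33 + (¼)*13 = -4/33 + 13/4 = 413/132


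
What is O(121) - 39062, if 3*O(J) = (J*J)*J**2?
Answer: 214241695/3 ≈ 7.1414e+7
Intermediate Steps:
O(J) = J**4/3 (O(J) = ((J*J)*J**2)/3 = (J**2*J**2)/3 = J**4/3)
O(121) - 39062 = (1/3)*121**4 - 39062 = (1/3)*214358881 - 39062 = 214358881/3 - 39062 = 214241695/3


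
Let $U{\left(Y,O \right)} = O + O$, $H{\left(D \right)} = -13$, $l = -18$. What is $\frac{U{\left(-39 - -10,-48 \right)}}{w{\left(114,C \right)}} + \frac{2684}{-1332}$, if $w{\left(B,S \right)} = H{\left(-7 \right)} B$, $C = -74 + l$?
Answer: $- \frac{160409}{82251} \approx -1.9502$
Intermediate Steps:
$U{\left(Y,O \right)} = 2 O$
$C = -92$ ($C = -74 - 18 = -92$)
$w{\left(B,S \right)} = - 13 B$
$\frac{U{\left(-39 - -10,-48 \right)}}{w{\left(114,C \right)}} + \frac{2684}{-1332} = \frac{2 \left(-48\right)}{\left(-13\right) 114} + \frac{2684}{-1332} = - \frac{96}{-1482} + 2684 \left(- \frac{1}{1332}\right) = \left(-96\right) \left(- \frac{1}{1482}\right) - \frac{671}{333} = \frac{16}{247} - \frac{671}{333} = - \frac{160409}{82251}$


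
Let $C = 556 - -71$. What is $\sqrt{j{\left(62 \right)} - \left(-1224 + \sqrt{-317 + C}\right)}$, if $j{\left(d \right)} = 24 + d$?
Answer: $\sqrt{1310 - \sqrt{310}} \approx 35.95$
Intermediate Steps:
$C = 627$ ($C = 556 + 71 = 627$)
$\sqrt{j{\left(62 \right)} - \left(-1224 + \sqrt{-317 + C}\right)} = \sqrt{\left(24 + 62\right) + \left(1224 - \sqrt{-317 + 627}\right)} = \sqrt{86 + \left(1224 - \sqrt{310}\right)} = \sqrt{1310 - \sqrt{310}}$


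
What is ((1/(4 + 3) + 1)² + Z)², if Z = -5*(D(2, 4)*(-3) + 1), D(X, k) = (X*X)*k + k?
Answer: 210801361/2401 ≈ 87797.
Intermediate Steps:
D(X, k) = k + k*X² (D(X, k) = X²*k + k = k*X² + k = k + k*X²)
Z = 295 (Z = -5*((4*(1 + 2²))*(-3) + 1) = -5*((4*(1 + 4))*(-3) + 1) = -5*((4*5)*(-3) + 1) = -5*(20*(-3) + 1) = -5*(-60 + 1) = -5*(-59) = 295)
((1/(4 + 3) + 1)² + Z)² = ((1/(4 + 3) + 1)² + 295)² = ((1/7 + 1)² + 295)² = ((⅐ + 1)² + 295)² = ((8/7)² + 295)² = (64/49 + 295)² = (14519/49)² = 210801361/2401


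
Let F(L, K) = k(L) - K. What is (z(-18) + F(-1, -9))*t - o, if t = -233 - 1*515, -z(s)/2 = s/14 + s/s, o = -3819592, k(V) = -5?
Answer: 26713208/7 ≈ 3.8162e+6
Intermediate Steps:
z(s) = -2 - s/7 (z(s) = -2*(s/14 + s/s) = -2*(s*(1/14) + 1) = -2*(s/14 + 1) = -2*(1 + s/14) = -2 - s/7)
t = -748 (t = -233 - 515 = -748)
F(L, K) = -5 - K
(z(-18) + F(-1, -9))*t - o = ((-2 - ⅐*(-18)) + (-5 - 1*(-9)))*(-748) - 1*(-3819592) = ((-2 + 18/7) + (-5 + 9))*(-748) + 3819592 = (4/7 + 4)*(-748) + 3819592 = (32/7)*(-748) + 3819592 = -23936/7 + 3819592 = 26713208/7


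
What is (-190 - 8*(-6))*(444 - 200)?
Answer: -34648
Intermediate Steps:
(-190 - 8*(-6))*(444 - 200) = (-190 + 48)*244 = -142*244 = -34648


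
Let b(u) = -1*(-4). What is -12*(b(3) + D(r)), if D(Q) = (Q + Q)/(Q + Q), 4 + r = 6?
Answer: -60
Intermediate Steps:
r = 2 (r = -4 + 6 = 2)
b(u) = 4
D(Q) = 1 (D(Q) = (2*Q)/((2*Q)) = (2*Q)*(1/(2*Q)) = 1)
-12*(b(3) + D(r)) = -12*(4 + 1) = -12*5 = -60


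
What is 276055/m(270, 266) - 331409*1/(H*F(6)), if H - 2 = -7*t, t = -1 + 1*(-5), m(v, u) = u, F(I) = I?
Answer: -7638137/35112 ≈ -217.54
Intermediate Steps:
t = -6 (t = -1 - 5 = -6)
H = 44 (H = 2 - 7*(-6) = 2 + 42 = 44)
276055/m(270, 266) - 331409*1/(H*F(6)) = 276055/266 - 331409/((6*44)*1) = 276055*(1/266) - 331409/(264*1) = 276055/266 - 331409/264 = -7638137/35112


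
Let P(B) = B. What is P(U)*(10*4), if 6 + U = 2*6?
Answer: 240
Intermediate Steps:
U = 6 (U = -6 + 2*6 = -6 + 12 = 6)
P(U)*(10*4) = 6*(10*4) = 6*40 = 240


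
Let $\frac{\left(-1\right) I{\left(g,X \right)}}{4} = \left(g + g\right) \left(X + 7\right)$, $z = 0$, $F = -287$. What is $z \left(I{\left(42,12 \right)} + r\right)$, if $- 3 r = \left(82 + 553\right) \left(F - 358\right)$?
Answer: $0$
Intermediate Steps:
$r = 136525$ ($r = - \frac{\left(82 + 553\right) \left(-287 - 358\right)}{3} = - \frac{635 \left(-645\right)}{3} = \left(- \frac{1}{3}\right) \left(-409575\right) = 136525$)
$I{\left(g,X \right)} = - 8 g \left(7 + X\right)$ ($I{\left(g,X \right)} = - 4 \left(g + g\right) \left(X + 7\right) = - 4 \cdot 2 g \left(7 + X\right) = - 8 g \left(7 + X\right)$)
$z \left(I{\left(42,12 \right)} + r\right) = 0 \left(\left(-8\right) 42 \left(7 + 12\right) + 136525\right) = 0 \left(\left(-8\right) 42 \cdot 19 + 136525\right) = 0 \left(-6384 + 136525\right) = 0 \cdot 130141 = 0$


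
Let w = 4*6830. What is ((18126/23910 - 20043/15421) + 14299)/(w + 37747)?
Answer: 878678658301/3998541854895 ≈ 0.21975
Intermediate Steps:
w = 27320
((18126/23910 - 20043/15421) + 14299)/(w + 37747) = ((18126/23910 - 20043/15421) + 14299)/(27320 + 37747) = ((18126*(1/23910) - 20043*1/15421) + 14299)/65067 = ((3021/3985 - 20043/15421) + 14299)*(1/65067) = (-33284514/61452685 + 14299)*(1/65067) = (878678658301/61452685)*(1/65067) = 878678658301/3998541854895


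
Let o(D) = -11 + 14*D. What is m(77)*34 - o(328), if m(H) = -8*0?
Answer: -4581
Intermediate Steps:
m(H) = 0
m(77)*34 - o(328) = 0*34 - (-11 + 14*328) = 0 - (-11 + 4592) = 0 - 1*4581 = 0 - 4581 = -4581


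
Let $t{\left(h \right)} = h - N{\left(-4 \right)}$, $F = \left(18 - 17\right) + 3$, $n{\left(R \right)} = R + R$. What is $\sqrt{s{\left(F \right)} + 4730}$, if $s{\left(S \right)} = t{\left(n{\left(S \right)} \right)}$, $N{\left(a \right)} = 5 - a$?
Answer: $\sqrt{4729} \approx 68.768$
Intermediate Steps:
$n{\left(R \right)} = 2 R$
$F = 4$ ($F = 1 + 3 = 4$)
$t{\left(h \right)} = -9 + h$ ($t{\left(h \right)} = h - \left(5 - -4\right) = h - \left(5 + 4\right) = h - 9 = -9 + h$)
$s{\left(S \right)} = -9 + 2 S$
$\sqrt{s{\left(F \right)} + 4730} = \sqrt{\left(-9 + 2 \cdot 4\right) + 4730} = \sqrt{\left(-9 + 8\right) + 4730} = \sqrt{-1 + 4730} = \sqrt{4729}$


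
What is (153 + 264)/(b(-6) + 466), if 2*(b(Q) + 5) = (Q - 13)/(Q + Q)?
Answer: 10008/11083 ≈ 0.90300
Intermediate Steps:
b(Q) = -5 + (-13 + Q)/(4*Q) (b(Q) = -5 + ((Q - 13)/(Q + Q))/2 = -5 + ((-13 + Q)/((2*Q)))/2 = -5 + ((-13 + Q)*(1/(2*Q)))/2 = -5 + ((-13 + Q)/(2*Q))/2 = -5 + (-13 + Q)/(4*Q))
(153 + 264)/(b(-6) + 466) = (153 + 264)/((¼)*(-13 - 19*(-6))/(-6) + 466) = 417/((¼)*(-⅙)*(-13 + 114) + 466) = 417/((¼)*(-⅙)*101 + 466) = 417/(-101/24 + 466) = 417/(11083/24) = 417*(24/11083) = 10008/11083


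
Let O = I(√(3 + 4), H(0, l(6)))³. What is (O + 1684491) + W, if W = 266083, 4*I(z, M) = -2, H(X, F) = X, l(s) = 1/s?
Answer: 15604591/8 ≈ 1.9506e+6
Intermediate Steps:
l(s) = 1/s
I(z, M) = -½ (I(z, M) = (¼)*(-2) = -½)
O = -⅛ (O = (-½)³ = -⅛ ≈ -0.12500)
(O + 1684491) + W = (-⅛ + 1684491) + 266083 = 13475927/8 + 266083 = 15604591/8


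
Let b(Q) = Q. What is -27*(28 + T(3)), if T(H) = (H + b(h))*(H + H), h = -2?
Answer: -918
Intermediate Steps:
T(H) = 2*H*(-2 + H) (T(H) = (H - 2)*(H + H) = (-2 + H)*(2*H) = 2*H*(-2 + H))
-27*(28 + T(3)) = -27*(28 + 2*3*(-2 + 3)) = -27*(28 + 2*3*1) = -27*(28 + 6) = -27*34 = -918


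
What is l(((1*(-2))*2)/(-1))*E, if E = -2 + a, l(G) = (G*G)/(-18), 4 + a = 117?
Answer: -296/3 ≈ -98.667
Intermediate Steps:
a = 113 (a = -4 + 117 = 113)
l(G) = -G²/18 (l(G) = G²*(-1/18) = -G²/18)
E = 111 (E = -2 + 113 = 111)
l(((1*(-2))*2)/(-1))*E = -(((1*(-2))*2)/(-1))²/18*111 = -(-2*2*(-1))²/18*111 = -(-4*(-1))²/18*111 = -1/18*4²*111 = -1/18*16*111 = -8/9*111 = -296/3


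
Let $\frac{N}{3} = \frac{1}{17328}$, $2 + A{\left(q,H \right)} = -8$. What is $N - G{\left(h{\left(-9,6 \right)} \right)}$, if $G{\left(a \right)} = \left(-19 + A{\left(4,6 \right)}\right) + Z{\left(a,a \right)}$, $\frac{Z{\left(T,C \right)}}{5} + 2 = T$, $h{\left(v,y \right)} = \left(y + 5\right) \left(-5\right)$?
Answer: $\frac{1813665}{5776} \approx 314.0$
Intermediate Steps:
$h{\left(v,y \right)} = -25 - 5 y$ ($h{\left(v,y \right)} = \left(5 + y\right) \left(-5\right) = -25 - 5 y$)
$A{\left(q,H \right)} = -10$ ($A{\left(q,H \right)} = -2 - 8 = -10$)
$Z{\left(T,C \right)} = -10 + 5 T$
$G{\left(a \right)} = -39 + 5 a$ ($G{\left(a \right)} = \left(-19 - 10\right) + \left(-10 + 5 a\right) = -29 + \left(-10 + 5 a\right) = -39 + 5 a$)
$N = \frac{1}{5776}$ ($N = \frac{3}{17328} = 3 \cdot \frac{1}{17328} = \frac{1}{5776} \approx 0.00017313$)
$N - G{\left(h{\left(-9,6 \right)} \right)} = \frac{1}{5776} - \left(-39 + 5 \left(-25 - 30\right)\right) = \frac{1}{5776} - \left(-39 + 5 \left(-55\right)\right) = \frac{1}{5776} - \left(-39 - 275\right) = \frac{1}{5776} - -314 = \frac{1}{5776} + 314 = \frac{1813665}{5776}$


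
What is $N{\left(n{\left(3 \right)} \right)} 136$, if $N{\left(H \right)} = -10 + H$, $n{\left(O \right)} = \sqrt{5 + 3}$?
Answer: $-1360 + 272 \sqrt{2} \approx -975.33$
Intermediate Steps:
$n{\left(O \right)} = 2 \sqrt{2}$ ($n{\left(O \right)} = \sqrt{8} = 2 \sqrt{2}$)
$N{\left(n{\left(3 \right)} \right)} 136 = \left(-10 + 2 \sqrt{2}\right) 136 = -1360 + 272 \sqrt{2}$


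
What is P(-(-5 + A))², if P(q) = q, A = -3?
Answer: 64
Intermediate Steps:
P(-(-5 + A))² = (-(-5 - 3))² = (-1*(-8))² = 8² = 64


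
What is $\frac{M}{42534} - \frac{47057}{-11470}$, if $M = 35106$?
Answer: $\frac{400698043}{81310830} \approx 4.928$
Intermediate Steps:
$\frac{M}{42534} - \frac{47057}{-11470} = \frac{35106}{42534} - \frac{47057}{-11470} = 35106 \cdot \frac{1}{42534} - - \frac{47057}{11470} = \frac{5851}{7089} + \frac{47057}{11470} = \frac{400698043}{81310830}$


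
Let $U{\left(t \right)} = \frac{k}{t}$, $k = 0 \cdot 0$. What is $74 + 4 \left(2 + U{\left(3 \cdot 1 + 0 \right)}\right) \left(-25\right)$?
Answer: $-126$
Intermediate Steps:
$k = 0$
$U{\left(t \right)} = 0$ ($U{\left(t \right)} = \frac{0}{t} = 0$)
$74 + 4 \left(2 + U{\left(3 \cdot 1 + 0 \right)}\right) \left(-25\right) = 74 + 4 \left(2 + 0\right) \left(-25\right) = 74 + 4 \cdot 2 \left(-25\right) = 74 + 8 \left(-25\right) = 74 - 200 = -126$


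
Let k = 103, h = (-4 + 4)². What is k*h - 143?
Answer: -143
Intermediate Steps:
h = 0 (h = 0² = 0)
k*h - 143 = 103*0 - 143 = 0 - 143 = -143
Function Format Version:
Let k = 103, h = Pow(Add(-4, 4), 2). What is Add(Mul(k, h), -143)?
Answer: -143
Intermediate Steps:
h = 0 (h = Pow(0, 2) = 0)
Add(Mul(k, h), -143) = Add(Mul(103, 0), -143) = Add(0, -143) = -143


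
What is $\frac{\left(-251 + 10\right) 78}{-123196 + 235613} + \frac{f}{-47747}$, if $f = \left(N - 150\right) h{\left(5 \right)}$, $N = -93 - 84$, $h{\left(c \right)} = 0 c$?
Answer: $- \frac{18798}{112417} \approx -0.16722$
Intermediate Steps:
$h{\left(c \right)} = 0$
$N = -177$ ($N = -93 - 84 = -177$)
$f = 0$ ($f = \left(-177 - 150\right) 0 = \left(-327\right) 0 = 0$)
$\frac{\left(-251 + 10\right) 78}{-123196 + 235613} + \frac{f}{-47747} = \frac{\left(-251 + 10\right) 78}{-123196 + 235613} + \frac{0}{-47747} = \frac{\left(-241\right) 78}{112417} + 0 \left(- \frac{1}{47747}\right) = \left(-18798\right) \frac{1}{112417} + 0 = - \frac{18798}{112417} + 0 = - \frac{18798}{112417}$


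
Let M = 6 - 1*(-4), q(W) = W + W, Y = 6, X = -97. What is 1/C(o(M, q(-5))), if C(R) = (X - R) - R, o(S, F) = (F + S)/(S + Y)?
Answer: -1/97 ≈ -0.010309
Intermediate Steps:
q(W) = 2*W
M = 10 (M = 6 + 4 = 10)
o(S, F) = (F + S)/(6 + S) (o(S, F) = (F + S)/(S + 6) = (F + S)/(6 + S))
C(R) = -97 - 2*R (C(R) = (-97 - R) - R = -97 - 2*R)
1/C(o(M, q(-5))) = 1/(-97 - 2*(2*(-5) + 10)/(6 + 10)) = 1/(-97 - 2*(-10 + 10)/16) = 1/(-97 - 0/8) = 1/(-97 - 2*0) = 1/(-97 + 0) = 1/(-97) = -1/97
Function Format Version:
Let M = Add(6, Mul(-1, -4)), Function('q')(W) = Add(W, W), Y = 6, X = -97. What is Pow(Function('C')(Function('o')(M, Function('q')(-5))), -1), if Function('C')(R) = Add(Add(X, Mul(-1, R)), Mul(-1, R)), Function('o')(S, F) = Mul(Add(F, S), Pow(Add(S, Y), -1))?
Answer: Rational(-1, 97) ≈ -0.010309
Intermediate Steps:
Function('q')(W) = Mul(2, W)
M = 10 (M = Add(6, 4) = 10)
Function('o')(S, F) = Mul(Pow(Add(6, S), -1), Add(F, S)) (Function('o')(S, F) = Mul(Add(F, S), Pow(Add(S, 6), -1)) = Mul(Add(F, S), Pow(Add(6, S), -1)) = Mul(Pow(Add(6, S), -1), Add(F, S)))
Function('C')(R) = Add(-97, Mul(-2, R)) (Function('C')(R) = Add(Add(-97, Mul(-1, R)), Mul(-1, R)) = Add(-97, Mul(-2, R)))
Pow(Function('C')(Function('o')(M, Function('q')(-5))), -1) = Pow(Add(-97, Mul(-2, Mul(Pow(Add(6, 10), -1), Add(Mul(2, -5), 10)))), -1) = Pow(Add(-97, Mul(-2, Mul(Pow(16, -1), Add(-10, 10)))), -1) = Pow(Add(-97, Mul(-2, Mul(Rational(1, 16), 0))), -1) = Pow(Add(-97, Mul(-2, 0)), -1) = Pow(Add(-97, 0), -1) = Pow(-97, -1) = Rational(-1, 97)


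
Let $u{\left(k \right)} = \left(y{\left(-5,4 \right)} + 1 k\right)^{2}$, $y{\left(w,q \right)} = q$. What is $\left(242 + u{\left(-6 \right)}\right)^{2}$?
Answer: $60516$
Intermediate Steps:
$u{\left(k \right)} = \left(4 + k\right)^{2}$ ($u{\left(k \right)} = \left(4 + 1 k\right)^{2} = \left(4 + k\right)^{2}$)
$\left(242 + u{\left(-6 \right)}\right)^{2} = \left(242 + \left(4 - 6\right)^{2}\right)^{2} = \left(242 + \left(-2\right)^{2}\right)^{2} = \left(242 + 4\right)^{2} = 246^{2} = 60516$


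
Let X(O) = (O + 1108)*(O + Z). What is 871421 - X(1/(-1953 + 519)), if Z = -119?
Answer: 2063087871413/2056356 ≈ 1.0033e+6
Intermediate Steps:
X(O) = (-119 + O)*(1108 + O) (X(O) = (O + 1108)*(O - 119) = (1108 + O)*(-119 + O) = (-119 + O)*(1108 + O))
871421 - X(1/(-1953 + 519)) = 871421 - (-131852 + (1/(-1953 + 519))² + 989/(-1953 + 519)) = 871421 - (-131852 + (1/(-1434))² + 989/(-1434)) = 871421 - (-131852 + (-1/1434)² + 989*(-1/1434)) = 871421 - (-131852 + 1/2056356 - 989/1434) = 871421 - 1*(-271136069537/2056356) = 871421 + 271136069537/2056356 = 2063087871413/2056356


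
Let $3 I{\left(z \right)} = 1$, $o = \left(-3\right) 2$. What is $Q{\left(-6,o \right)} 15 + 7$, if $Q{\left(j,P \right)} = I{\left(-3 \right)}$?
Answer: $12$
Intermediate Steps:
$o = -6$
$I{\left(z \right)} = \frac{1}{3}$ ($I{\left(z \right)} = \frac{1}{3} \cdot 1 = \frac{1}{3}$)
$Q{\left(j,P \right)} = \frac{1}{3}$
$Q{\left(-6,o \right)} 15 + 7 = \frac{1}{3} \cdot 15 + 7 = 5 + 7 = 12$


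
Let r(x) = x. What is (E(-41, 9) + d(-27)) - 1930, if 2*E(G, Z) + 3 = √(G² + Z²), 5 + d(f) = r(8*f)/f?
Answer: -3857/2 + √1762/2 ≈ -1907.5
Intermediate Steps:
d(f) = 3 (d(f) = -5 + (8*f)/f = -5 + 8 = 3)
E(G, Z) = -3/2 + √(G² + Z²)/2
(E(-41, 9) + d(-27)) - 1930 = ((-3/2 + √((-41)² + 9²)/2) + 3) - 1930 = ((-3/2 + √(1681 + 81)/2) + 3) - 1930 = ((-3/2 + √1762/2) + 3) - 1930 = (3/2 + √1762/2) - 1930 = -3857/2 + √1762/2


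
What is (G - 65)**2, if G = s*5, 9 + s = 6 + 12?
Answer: 400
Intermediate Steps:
s = 9 (s = -9 + (6 + 12) = -9 + 18 = 9)
G = 45 (G = 9*5 = 45)
(G - 65)**2 = (45 - 65)**2 = (-20)**2 = 400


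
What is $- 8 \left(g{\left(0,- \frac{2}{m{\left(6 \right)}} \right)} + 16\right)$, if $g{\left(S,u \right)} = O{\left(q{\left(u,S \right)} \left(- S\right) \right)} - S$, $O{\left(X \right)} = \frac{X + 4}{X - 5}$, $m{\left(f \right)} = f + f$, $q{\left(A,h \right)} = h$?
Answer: $- \frac{608}{5} \approx -121.6$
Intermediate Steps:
$m{\left(f \right)} = 2 f$
$O{\left(X \right)} = \frac{4 + X}{-5 + X}$
$g{\left(S,u \right)} = - S + \frac{4 - S^{2}}{-5 - S^{2}}$ ($g{\left(S,u \right)} = \frac{4 + S \left(- S\right)}{-5 + S \left(- S\right)} - S = \frac{4 - S^{2}}{-5 - S^{2}} - S = - S + \frac{4 - S^{2}}{-5 - S^{2}}$)
$- 8 \left(g{\left(0,- \frac{2}{m{\left(6 \right)}} \right)} + 16\right) = - 8 \left(\frac{-4 + 0^{2} - 0 \left(5 + 0^{2}\right)}{5 + 0^{2}} + 16\right) = - 8 \left(\frac{-4 + 0 - 0 \left(5 + 0\right)}{5 + 0} + 16\right) = - 8 \left(\frac{-4 + 0 - 0 \cdot 5}{5} + 16\right) = - 8 \left(\frac{-4 + 0 + 0}{5} + 16\right) = - 8 \left(\frac{1}{5} \left(-4\right) + 16\right) = - 8 \left(- \frac{4}{5} + 16\right) = \left(-8\right) \frac{76}{5} = - \frac{608}{5}$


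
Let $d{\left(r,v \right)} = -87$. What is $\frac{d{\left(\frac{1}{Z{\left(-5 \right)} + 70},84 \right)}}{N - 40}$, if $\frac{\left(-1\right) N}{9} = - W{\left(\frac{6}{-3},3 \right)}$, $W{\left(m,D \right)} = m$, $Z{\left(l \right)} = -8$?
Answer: $\frac{3}{2} \approx 1.5$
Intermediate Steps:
$N = -18$ ($N = - 9 \left(- \frac{6}{-3}\right) = - 9 \left(- \frac{6 \left(-1\right)}{3}\right) = - 9 \left(\left(-1\right) \left(-2\right)\right) = \left(-9\right) 2 = -18$)
$\frac{d{\left(\frac{1}{Z{\left(-5 \right)} + 70},84 \right)}}{N - 40} = - \frac{87}{-18 - 40} = - \frac{87}{-58} = \left(-87\right) \left(- \frac{1}{58}\right) = \frac{3}{2}$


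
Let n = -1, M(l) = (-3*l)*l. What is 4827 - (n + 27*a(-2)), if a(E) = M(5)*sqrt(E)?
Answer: 4828 + 2025*I*sqrt(2) ≈ 4828.0 + 2863.8*I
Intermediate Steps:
M(l) = -3*l**2
a(E) = -75*sqrt(E) (a(E) = (-3*5**2)*sqrt(E) = (-3*25)*sqrt(E) = -75*sqrt(E))
4827 - (n + 27*a(-2)) = 4827 - (-1 + 27*(-75*I*sqrt(2))) = 4827 - (-1 - 2025*I*sqrt(2)) = 4827 + (1 + 2025*I*sqrt(2)) = 4828 + 2025*I*sqrt(2)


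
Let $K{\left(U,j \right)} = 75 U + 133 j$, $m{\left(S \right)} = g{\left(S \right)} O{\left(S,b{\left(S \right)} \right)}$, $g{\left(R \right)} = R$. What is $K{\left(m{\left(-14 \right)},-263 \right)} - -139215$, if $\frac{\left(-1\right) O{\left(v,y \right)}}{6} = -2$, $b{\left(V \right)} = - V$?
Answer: $91636$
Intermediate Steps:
$O{\left(v,y \right)} = 12$ ($O{\left(v,y \right)} = \left(-6\right) \left(-2\right) = 12$)
$m{\left(S \right)} = 12 S$ ($m{\left(S \right)} = S 12 = 12 S$)
$K{\left(m{\left(-14 \right)},-263 \right)} - -139215 = \left(75 \cdot 12 \left(-14\right) + 133 \left(-263\right)\right) - -139215 = \left(75 \left(-168\right) - 34979\right) + 139215 = \left(-12600 - 34979\right) + 139215 = -47579 + 139215 = 91636$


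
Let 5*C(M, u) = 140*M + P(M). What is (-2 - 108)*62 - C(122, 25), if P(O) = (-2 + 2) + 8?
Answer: -51188/5 ≈ -10238.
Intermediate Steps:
P(O) = 8 (P(O) = 0 + 8 = 8)
C(M, u) = 8/5 + 28*M (C(M, u) = (140*M + 8)/5 = (8 + 140*M)/5 = 8/5 + 28*M)
(-2 - 108)*62 - C(122, 25) = (-2 - 108)*62 - (8/5 + 28*122) = -110*62 - (8/5 + 3416) = -6820 - 1*17088/5 = -6820 - 17088/5 = -51188/5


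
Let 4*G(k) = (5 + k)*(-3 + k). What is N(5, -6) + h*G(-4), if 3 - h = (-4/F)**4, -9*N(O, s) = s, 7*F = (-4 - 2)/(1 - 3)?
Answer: 4301107/324 ≈ 13275.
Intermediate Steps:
F = 3/7 (F = ((-4 - 2)/(1 - 3))/7 = (-6/(-2))/7 = (-6*(-1/2))/7 = (1/7)*3 = 3/7 ≈ 0.42857)
G(k) = (-3 + k)*(5 + k)/4 (G(k) = ((5 + k)*(-3 + k))/4 = ((-3 + k)*(5 + k))/4 = (-3 + k)*(5 + k)/4)
N(O, s) = -s/9
h = -614413/81 (h = 3 - (-4/3/7)**4 = 3 - (-4*7/3)**4 = 3 - (-28/3)**4 = 3 - 1*614656/81 = 3 - 614656/81 = -614413/81 ≈ -7585.3)
N(5, -6) + h*G(-4) = -1/9*(-6) - 614413*(-15/4 + (1/2)*(-4) + (1/4)*(-4)**2)/81 = 2/3 - 614413*(-15/4 - 2 + (1/4)*16)/81 = 2/3 - 614413*(-15/4 - 2 + 4)/81 = 2/3 - 614413/81*(-7/4) = 2/3 + 4300891/324 = 4301107/324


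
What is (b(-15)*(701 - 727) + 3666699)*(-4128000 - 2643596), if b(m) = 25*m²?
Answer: -23839058366604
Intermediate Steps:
(b(-15)*(701 - 727) + 3666699)*(-4128000 - 2643596) = ((25*(-15)²)*(701 - 727) + 3666699)*(-4128000 - 2643596) = ((25*225)*(-26) + 3666699)*(-6771596) = (5625*(-26) + 3666699)*(-6771596) = (-146250 + 3666699)*(-6771596) = 3520449*(-6771596) = -23839058366604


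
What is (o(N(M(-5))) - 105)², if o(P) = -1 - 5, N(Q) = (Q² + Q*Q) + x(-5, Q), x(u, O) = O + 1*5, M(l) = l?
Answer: 12321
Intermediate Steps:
x(u, O) = 5 + O (x(u, O) = O + 5 = 5 + O)
N(Q) = 5 + Q + 2*Q² (N(Q) = (Q² + Q*Q) + (5 + Q) = (Q² + Q²) + (5 + Q) = 2*Q² + (5 + Q) = 5 + Q + 2*Q²)
o(P) = -6
(o(N(M(-5))) - 105)² = (-6 - 105)² = (-111)² = 12321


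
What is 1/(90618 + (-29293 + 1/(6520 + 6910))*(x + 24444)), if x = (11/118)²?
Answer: -10999960/7875396356197829 ≈ -1.3967e-9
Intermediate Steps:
x = 121/13924 (x = (11*(1/118))² = (11/118)² = 121/13924 ≈ 0.0086900)
1/(90618 + (-29293 + 1/(6520 + 6910))*(x + 24444)) = 1/(90618 + (-29293 + 1/(6520 + 6910))*(121/13924 + 24444)) = 1/(90618 + (-29293 + 1/13430)*(340358377/13924)) = 1/(90618 - 393404989/13430*340358377/13924) = 1/(90618 - 7876393150573109/10999960) = 1/(-7875396356197829/10999960) = -10999960/7875396356197829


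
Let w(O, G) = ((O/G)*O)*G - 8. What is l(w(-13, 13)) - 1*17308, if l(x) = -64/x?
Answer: -2786652/161 ≈ -17308.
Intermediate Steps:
w(O, G) = -8 + O² (w(O, G) = (O²/G)*G - 8 = O² - 8 = -8 + O²)
l(w(-13, 13)) - 1*17308 = -64/(-8 + (-13)²) - 1*17308 = -64/(-8 + 169) - 17308 = -64/161 - 17308 = -2786652/161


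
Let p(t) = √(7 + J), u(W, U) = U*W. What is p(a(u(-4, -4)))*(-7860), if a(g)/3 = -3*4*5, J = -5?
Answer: -7860*√2 ≈ -11116.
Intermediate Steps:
a(g) = -180 (a(g) = 3*(-3*4*5) = 3*(-12*5) = 3*(-60) = -180)
p(t) = √2 (p(t) = √(7 - 5) = √2)
p(a(u(-4, -4)))*(-7860) = √2*(-7860) = -7860*√2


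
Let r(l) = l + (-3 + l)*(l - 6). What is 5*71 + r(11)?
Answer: 406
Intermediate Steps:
r(l) = l + (-6 + l)*(-3 + l) (r(l) = l + (-3 + l)*(-6 + l) = l + (-6 + l)*(-3 + l))
5*71 + r(11) = 5*71 + (18 + 11**2 - 8*11) = 355 + (18 + 121 - 88) = 355 + 51 = 406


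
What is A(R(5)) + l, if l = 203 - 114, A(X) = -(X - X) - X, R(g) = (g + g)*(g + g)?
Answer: -11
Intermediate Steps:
R(g) = 4*g² (R(g) = (2*g)*(2*g) = 4*g²)
A(X) = -X (A(X) = -1*0 - X = 0 - X = -X)
l = 89
A(R(5)) + l = -4*5² + 89 = -4*25 + 89 = -1*100 + 89 = -100 + 89 = -11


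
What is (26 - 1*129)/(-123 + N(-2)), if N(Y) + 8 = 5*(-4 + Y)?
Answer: 103/161 ≈ 0.63975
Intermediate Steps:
N(Y) = -28 + 5*Y (N(Y) = -8 + 5*(-4 + Y) = -8 + (-20 + 5*Y) = -28 + 5*Y)
(26 - 1*129)/(-123 + N(-2)) = (26 - 1*129)/(-123 + (-28 + 5*(-2))) = (26 - 129)/(-123 + (-28 - 10)) = -103/(-123 - 38) = -103/(-161) = -103*(-1/161) = 103/161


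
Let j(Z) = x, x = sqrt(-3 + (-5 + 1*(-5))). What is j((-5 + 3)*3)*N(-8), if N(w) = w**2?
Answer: 64*I*sqrt(13) ≈ 230.76*I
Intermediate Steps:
x = I*sqrt(13) (x = sqrt(-3 + (-5 - 5)) = sqrt(-3 - 10) = sqrt(-13) = I*sqrt(13) ≈ 3.6056*I)
j(Z) = I*sqrt(13)
j((-5 + 3)*3)*N(-8) = (I*sqrt(13))*(-8)**2 = (I*sqrt(13))*64 = 64*I*sqrt(13)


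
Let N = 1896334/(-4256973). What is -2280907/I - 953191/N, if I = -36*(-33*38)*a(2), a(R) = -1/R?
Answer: 4163405375305597/1945638684 ≈ 2.1399e+6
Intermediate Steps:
N = -1896334/4256973 (N = 1896334*(-1/4256973) = -1896334/4256973 ≈ -0.44547)
I = -22572 (I = -36*(-33*38)*(-1/2) = -(-45144)*(-1*1/2) = -(-45144)*(-1)/2 = -36*627 = -22572)
-2280907/I - 953191/N = -2280907/(-22572) - 953191/(-1896334/4256973) = -2280907*(-1/22572) - 953191*(-4256973/1896334) = 2280907/22572 + 4057708350843/1896334 = 4163405375305597/1945638684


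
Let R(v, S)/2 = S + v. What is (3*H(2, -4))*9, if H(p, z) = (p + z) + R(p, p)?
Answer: 162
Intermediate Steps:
R(v, S) = 2*S + 2*v (R(v, S) = 2*(S + v) = 2*S + 2*v)
H(p, z) = z + 5*p (H(p, z) = (p + z) + (2*p + 2*p) = (p + z) + 4*p = z + 5*p)
(3*H(2, -4))*9 = (3*(-4 + 5*2))*9 = (3*(-4 + 10))*9 = (3*6)*9 = 18*9 = 162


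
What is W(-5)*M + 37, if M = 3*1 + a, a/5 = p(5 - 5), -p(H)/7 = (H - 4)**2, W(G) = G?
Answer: 2822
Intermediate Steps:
p(H) = -7*(-4 + H)**2 (p(H) = -7*(H - 4)**2 = -7*(-4 + H)**2)
a = -560 (a = 5*(-7*(-4 + (5 - 5))**2) = 5*(-7*(-4 + 0)**2) = 5*(-7*(-4)**2) = 5*(-7*16) = 5*(-112) = -560)
M = -557 (M = 3*1 - 560 = 3 - 560 = -557)
W(-5)*M + 37 = -5*(-557) + 37 = 2785 + 37 = 2822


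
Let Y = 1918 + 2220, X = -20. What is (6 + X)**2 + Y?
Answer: 4334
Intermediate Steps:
Y = 4138
(6 + X)**2 + Y = (6 - 20)**2 + 4138 = (-14)**2 + 4138 = 196 + 4138 = 4334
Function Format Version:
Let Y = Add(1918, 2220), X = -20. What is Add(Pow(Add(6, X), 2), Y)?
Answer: 4334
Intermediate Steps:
Y = 4138
Add(Pow(Add(6, X), 2), Y) = Add(Pow(Add(6, -20), 2), 4138) = Add(Pow(-14, 2), 4138) = Add(196, 4138) = 4334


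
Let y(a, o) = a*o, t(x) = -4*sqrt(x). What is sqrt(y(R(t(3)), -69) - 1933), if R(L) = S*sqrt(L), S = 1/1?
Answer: sqrt(-1933 - 138*I*3**(1/4)) ≈ 2.0632 - 44.014*I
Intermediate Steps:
S = 1
R(L) = sqrt(L) (R(L) = 1*sqrt(L) = sqrt(L))
sqrt(y(R(t(3)), -69) - 1933) = sqrt(sqrt(-4*sqrt(3))*(-69) - 1933) = sqrt((2*I*3**(1/4))*(-69) - 1933) = sqrt(-138*I*3**(1/4) - 1933) = sqrt(-1933 - 138*I*3**(1/4))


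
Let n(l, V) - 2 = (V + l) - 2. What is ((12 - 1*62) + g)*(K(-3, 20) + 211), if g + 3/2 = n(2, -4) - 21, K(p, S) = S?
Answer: -34419/2 ≈ -17210.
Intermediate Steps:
n(l, V) = V + l (n(l, V) = 2 + ((V + l) - 2) = 2 + (-2 + V + l) = V + l)
g = -49/2 (g = -3/2 + ((-4 + 2) - 21) = -3/2 + (-2 - 21) = -3/2 - 23 = -49/2 ≈ -24.500)
((12 - 1*62) + g)*(K(-3, 20) + 211) = ((12 - 1*62) - 49/2)*(20 + 211) = ((12 - 62) - 49/2)*231 = (-50 - 49/2)*231 = -149/2*231 = -34419/2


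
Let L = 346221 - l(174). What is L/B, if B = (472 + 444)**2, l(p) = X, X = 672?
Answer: 345549/839056 ≈ 0.41183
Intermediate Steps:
l(p) = 672
L = 345549 (L = 346221 - 1*672 = 346221 - 672 = 345549)
B = 839056 (B = 916**2 = 839056)
L/B = 345549/839056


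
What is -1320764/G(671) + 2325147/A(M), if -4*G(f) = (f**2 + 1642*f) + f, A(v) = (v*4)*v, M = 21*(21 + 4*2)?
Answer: 1907963694227/383909802276 ≈ 4.9698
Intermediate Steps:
M = 609 (M = 21*(21 + 8) = 21*29 = 609)
A(v) = 4*v**2 (A(v) = (4*v)*v = 4*v**2)
G(f) = -1643*f/4 - f**2/4 (G(f) = -((f**2 + 1642*f) + f)/4 = -(f**2 + 1643*f)/4 = -1643*f/4 - f**2/4)
-1320764/G(671) + 2325147/A(M) = -1320764*(-4/(671*(1643 + 671))) + 2325147/((4*609**2)) = -1320764/((-1/4*671*2314)) + 2325147/((4*370881)) = -1320764/(-776347/2) + 2325147/1483524 = -1320764*(-2/776347) + 2325147*(1/1483524) = 2641528/776347 + 775049/494508 = 1907963694227/383909802276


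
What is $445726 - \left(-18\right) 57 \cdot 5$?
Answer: $450856$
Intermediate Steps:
$445726 - \left(-18\right) 57 \cdot 5 = 445726 - \left(-1026\right) 5 = 445726 - -5130 = 445726 + 5130 = 450856$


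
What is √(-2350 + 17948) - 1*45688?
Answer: -45688 + √15598 ≈ -45563.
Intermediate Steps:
√(-2350 + 17948) - 1*45688 = √15598 - 45688 = -45688 + √15598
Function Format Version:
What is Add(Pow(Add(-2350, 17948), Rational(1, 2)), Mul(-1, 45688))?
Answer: Add(-45688, Pow(15598, Rational(1, 2))) ≈ -45563.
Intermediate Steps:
Add(Pow(Add(-2350, 17948), Rational(1, 2)), Mul(-1, 45688)) = Add(Pow(15598, Rational(1, 2)), -45688) = Add(-45688, Pow(15598, Rational(1, 2)))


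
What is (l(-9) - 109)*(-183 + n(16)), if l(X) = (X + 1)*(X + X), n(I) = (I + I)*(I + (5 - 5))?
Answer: 11515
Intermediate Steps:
n(I) = 2*I² (n(I) = (2*I)*(I + 0) = (2*I)*I = 2*I²)
l(X) = 2*X*(1 + X) (l(X) = (1 + X)*(2*X) = 2*X*(1 + X))
(l(-9) - 109)*(-183 + n(16)) = (2*(-9)*(1 - 9) - 109)*(-183 + 2*16²) = (2*(-9)*(-8) - 109)*(-183 + 2*256) = (144 - 109)*(-183 + 512) = 35*329 = 11515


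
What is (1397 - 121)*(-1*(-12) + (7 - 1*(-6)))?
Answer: 31900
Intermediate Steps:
(1397 - 121)*(-1*(-12) + (7 - 1*(-6))) = 1276*(12 + (7 + 6)) = 1276*(12 + 13) = 1276*25 = 31900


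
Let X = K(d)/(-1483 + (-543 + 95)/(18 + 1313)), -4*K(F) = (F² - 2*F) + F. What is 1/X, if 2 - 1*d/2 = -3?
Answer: 438738/6655 ≈ 65.926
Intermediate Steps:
d = 10 (d = 4 - 2*(-3) = 4 + 6 = 10)
K(F) = -F²/4 + F/4 (K(F) = -((F² - 2*F) + F)/4 = -(F² - F)/4 = -F²/4 + F/4)
X = 6655/438738 (X = ((¼)*10*(1 - 1*10))/(-1483 + (-543 + 95)/(18 + 1313)) = ((¼)*10*(1 - 10))/(-1483 - 448/1331) = ((¼)*10*(-9))/(-1483 - 448*1/1331) = -45/(2*(-1483 - 448/1331)) = -45/(2*(-1974321/1331)) = -45/2*(-1331/1974321) = 6655/438738 ≈ 0.015169)
1/X = 1/(6655/438738) = 438738/6655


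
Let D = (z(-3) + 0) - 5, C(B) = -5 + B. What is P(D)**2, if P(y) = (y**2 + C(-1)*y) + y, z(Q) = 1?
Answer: 1296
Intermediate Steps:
D = -4 (D = (1 + 0) - 5 = 1 - 5 = -4)
P(y) = y**2 - 5*y (P(y) = (y**2 + (-5 - 1)*y) + y = (y**2 - 6*y) + y = y**2 - 5*y)
P(D)**2 = (-4*(-5 - 4))**2 = (-4*(-9))**2 = 36**2 = 1296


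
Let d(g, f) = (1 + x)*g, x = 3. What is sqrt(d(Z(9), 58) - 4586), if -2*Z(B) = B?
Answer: 2*I*sqrt(1151) ≈ 67.853*I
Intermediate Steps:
Z(B) = -B/2
d(g, f) = 4*g (d(g, f) = (1 + 3)*g = 4*g)
sqrt(d(Z(9), 58) - 4586) = sqrt(4*(-1/2*9) - 4586) = sqrt(4*(-9/2) - 4586) = sqrt(-18 - 4586) = sqrt(-4604) = 2*I*sqrt(1151)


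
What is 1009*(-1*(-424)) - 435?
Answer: 427381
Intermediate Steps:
1009*(-1*(-424)) - 435 = 1009*424 - 435 = 427816 - 435 = 427381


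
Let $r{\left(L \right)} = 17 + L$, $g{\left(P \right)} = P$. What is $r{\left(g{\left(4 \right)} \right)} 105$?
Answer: $2205$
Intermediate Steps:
$r{\left(g{\left(4 \right)} \right)} 105 = \left(17 + 4\right) 105 = 21 \cdot 105 = 2205$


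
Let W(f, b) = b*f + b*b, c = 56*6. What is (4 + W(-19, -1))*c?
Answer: 8064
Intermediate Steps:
c = 336
W(f, b) = b² + b*f (W(f, b) = b*f + b² = b² + b*f)
(4 + W(-19, -1))*c = (4 - (-1 - 19))*336 = (4 - 1*(-20))*336 = (4 + 20)*336 = 24*336 = 8064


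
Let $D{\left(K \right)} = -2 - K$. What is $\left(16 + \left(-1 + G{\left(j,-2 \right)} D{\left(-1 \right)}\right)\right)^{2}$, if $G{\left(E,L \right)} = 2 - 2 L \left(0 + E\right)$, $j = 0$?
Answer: $169$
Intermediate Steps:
$G{\left(E,L \right)} = 2 - 2 E L$ ($G{\left(E,L \right)} = 2 - 2 L E = 2 - 2 E L$)
$\left(16 + \left(-1 + G{\left(j,-2 \right)} D{\left(-1 \right)}\right)\right)^{2} = \left(16 + \left(-1 + \left(2 - 0 \left(-2\right)\right) \left(-2 - -1\right)\right)\right)^{2} = \left(16 + \left(-1 + \left(2 + 0\right) \left(-2 + 1\right)\right)\right)^{2} = \left(16 + \left(-1 + 2 \left(-1\right)\right)\right)^{2} = \left(16 - 3\right)^{2} = 13^{2} = 169$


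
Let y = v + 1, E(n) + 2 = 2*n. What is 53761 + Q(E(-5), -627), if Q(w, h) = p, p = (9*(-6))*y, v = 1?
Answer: 53653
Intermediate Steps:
E(n) = -2 + 2*n
y = 2 (y = 1 + 1 = 2)
p = -108 (p = (9*(-6))*2 = -54*2 = -108)
Q(w, h) = -108
53761 + Q(E(-5), -627) = 53761 - 108 = 53653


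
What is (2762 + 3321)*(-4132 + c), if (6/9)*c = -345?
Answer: -56565817/2 ≈ -2.8283e+7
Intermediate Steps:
c = -1035/2 (c = (3/2)*(-345) = -1035/2 ≈ -517.50)
(2762 + 3321)*(-4132 + c) = (2762 + 3321)*(-4132 - 1035/2) = 6083*(-9299/2) = -56565817/2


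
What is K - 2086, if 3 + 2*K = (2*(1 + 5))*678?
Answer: 3961/2 ≈ 1980.5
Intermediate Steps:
K = 8133/2 (K = -3/2 + ((2*(1 + 5))*678)/2 = -3/2 + ((2*6)*678)/2 = -3/2 + (12*678)/2 = -3/2 + (½)*8136 = -3/2 + 4068 = 8133/2 ≈ 4066.5)
K - 2086 = 8133/2 - 2086 = 3961/2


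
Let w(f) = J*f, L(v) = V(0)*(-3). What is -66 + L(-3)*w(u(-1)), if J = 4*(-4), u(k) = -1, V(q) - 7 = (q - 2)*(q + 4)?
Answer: -18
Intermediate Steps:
V(q) = 7 + (-2 + q)*(4 + q) (V(q) = 7 + (q - 2)*(q + 4) = 7 + (-2 + q)*(4 + q))
L(v) = 3 (L(v) = (-1 + 0² + 2*0)*(-3) = (-1 + 0 + 0)*(-3) = -1*(-3) = 3)
J = -16
w(f) = -16*f
-66 + L(-3)*w(u(-1)) = -66 + 3*(-16*(-1)) = -66 + 3*16 = -66 + 48 = -18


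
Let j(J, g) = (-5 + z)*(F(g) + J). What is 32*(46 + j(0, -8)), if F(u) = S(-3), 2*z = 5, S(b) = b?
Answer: 1712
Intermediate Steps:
z = 5/2 (z = (1/2)*5 = 5/2 ≈ 2.5000)
F(u) = -3
j(J, g) = 15/2 - 5*J/2 (j(J, g) = (-5 + 5/2)*(-3 + J) = -5*(-3 + J)/2 = 15/2 - 5*J/2)
32*(46 + j(0, -8)) = 32*(46 + (15/2 - 5/2*0)) = 32*(46 + (15/2 + 0)) = 32*(46 + 15/2) = 32*(107/2) = 1712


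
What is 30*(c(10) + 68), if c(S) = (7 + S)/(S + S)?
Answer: 4131/2 ≈ 2065.5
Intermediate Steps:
c(S) = (7 + S)/(2*S) (c(S) = (7 + S)/((2*S)) = (7 + S)*(1/(2*S)) = (7 + S)/(2*S))
30*(c(10) + 68) = 30*((½)*(7 + 10)/10 + 68) = 30*((½)*(⅒)*17 + 68) = 30*(17/20 + 68) = 30*(1377/20) = 4131/2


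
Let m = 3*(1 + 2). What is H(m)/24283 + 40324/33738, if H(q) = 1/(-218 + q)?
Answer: 102325096945/85612654743 ≈ 1.1952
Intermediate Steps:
m = 9 (m = 3*3 = 9)
H(m)/24283 + 40324/33738 = 1/((-218 + 9)*24283) + 40324/33738 = (1/24283)/(-209) + 40324*(1/33738) = -1/209*1/24283 + 20162/16869 = -1/5075147 + 20162/16869 = 102325096945/85612654743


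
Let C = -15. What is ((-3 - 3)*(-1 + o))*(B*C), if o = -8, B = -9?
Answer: 7290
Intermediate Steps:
((-3 - 3)*(-1 + o))*(B*C) = ((-3 - 3)*(-1 - 8))*(-9*(-15)) = -6*(-9)*135 = 54*135 = 7290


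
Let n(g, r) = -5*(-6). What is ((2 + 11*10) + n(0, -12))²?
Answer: 20164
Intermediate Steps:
n(g, r) = 30
((2 + 11*10) + n(0, -12))² = ((2 + 11*10) + 30)² = ((2 + 110) + 30)² = (112 + 30)² = 142² = 20164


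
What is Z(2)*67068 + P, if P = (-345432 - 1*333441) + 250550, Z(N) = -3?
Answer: -629527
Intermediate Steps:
P = -428323 (P = (-345432 - 333441) + 250550 = -678873 + 250550 = -428323)
Z(2)*67068 + P = -3*67068 - 428323 = -201204 - 428323 = -629527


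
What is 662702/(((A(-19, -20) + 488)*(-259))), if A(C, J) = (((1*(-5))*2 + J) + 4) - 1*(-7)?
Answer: -662702/121471 ≈ -5.4556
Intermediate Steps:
A(C, J) = 1 + J (A(C, J) = ((-5*2 + J) + 4) + 7 = ((-10 + J) + 4) + 7 = (-6 + J) + 7 = 1 + J)
662702/(((A(-19, -20) + 488)*(-259))) = 662702/((((1 - 20) + 488)*(-259))) = 662702/(((-19 + 488)*(-259))) = 662702/((469*(-259))) = 662702/(-121471) = 662702*(-1/121471) = -662702/121471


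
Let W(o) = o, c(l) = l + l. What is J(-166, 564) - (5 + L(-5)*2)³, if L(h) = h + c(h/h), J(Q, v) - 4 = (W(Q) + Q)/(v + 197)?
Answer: 3473/761 ≈ 4.5637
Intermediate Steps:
c(l) = 2*l
J(Q, v) = 4 + 2*Q/(197 + v) (J(Q, v) = 4 + (Q + Q)/(v + 197) = 4 + (2*Q)/(197 + v) = 4 + 2*Q/(197 + v))
L(h) = 2 + h (L(h) = h + 2*(h/h) = h + 2*1 = h + 2 = 2 + h)
J(-166, 564) - (5 + L(-5)*2)³ = 2*(394 - 166 + 2*564)/(197 + 564) - (5 + (2 - 5)*2)³ = 2*(394 - 166 + 1128)/761 - (5 - 3*2)³ = 2*(1/761)*1356 - (5 - 6)³ = 2712/761 - 1*(-1)³ = 2712/761 - 1*(-1) = 2712/761 + 1 = 3473/761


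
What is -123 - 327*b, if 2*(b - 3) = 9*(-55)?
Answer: 159657/2 ≈ 79829.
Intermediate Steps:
b = -489/2 (b = 3 + (9*(-55))/2 = 3 + (½)*(-495) = 3 - 495/2 = -489/2 ≈ -244.50)
-123 - 327*b = -123 - 327*(-489/2) = -123 + 159903/2 = 159657/2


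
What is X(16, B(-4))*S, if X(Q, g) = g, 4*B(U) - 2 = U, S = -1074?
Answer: 537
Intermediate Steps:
B(U) = ½ + U/4
X(16, B(-4))*S = (½ + (¼)*(-4))*(-1074) = (½ - 1)*(-1074) = -½*(-1074) = 537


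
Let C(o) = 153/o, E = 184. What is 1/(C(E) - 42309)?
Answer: -184/7784703 ≈ -2.3636e-5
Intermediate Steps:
1/(C(E) - 42309) = 1/(153/184 - 42309) = 1/(-7784703/184) = -184/7784703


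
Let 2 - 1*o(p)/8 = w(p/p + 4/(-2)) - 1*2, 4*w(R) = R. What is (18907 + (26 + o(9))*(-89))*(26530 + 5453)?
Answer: 433913361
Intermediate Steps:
w(R) = R/4
o(p) = 34 (o(p) = 16 - 8*((p/p + 4/(-2))/4 - 1*2) = 16 - 8*((1 + 4*(-1/2))/4 - 2) = 16 - 8*((1 - 2)/4 - 2) = 16 - 8*((1/4)*(-1) - 2) = 16 - 8*(-1/4 - 2) = 16 - 8*(-9/4) = 16 + 18 = 34)
(18907 + (26 + o(9))*(-89))*(26530 + 5453) = (18907 + (26 + 34)*(-89))*(26530 + 5453) = (18907 + 60*(-89))*31983 = (18907 - 5340)*31983 = 13567*31983 = 433913361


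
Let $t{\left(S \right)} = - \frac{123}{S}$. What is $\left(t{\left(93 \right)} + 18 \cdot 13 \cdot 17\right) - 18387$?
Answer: $- \frac{446720}{31} \approx -14410.0$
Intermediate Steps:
$\left(t{\left(93 \right)} + 18 \cdot 13 \cdot 17\right) - 18387 = \left(- \frac{123}{93} + 18 \cdot 13 \cdot 17\right) - 18387 = \left(\left(-123\right) \frac{1}{93} + 234 \cdot 17\right) - 18387 = \left(- \frac{41}{31} + 3978\right) - 18387 = \frac{123277}{31} - 18387 = - \frac{446720}{31}$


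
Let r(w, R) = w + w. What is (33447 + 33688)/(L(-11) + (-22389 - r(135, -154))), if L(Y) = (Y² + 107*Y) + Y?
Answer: -67135/23726 ≈ -2.8296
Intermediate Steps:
r(w, R) = 2*w
L(Y) = Y² + 108*Y
(33447 + 33688)/(L(-11) + (-22389 - r(135, -154))) = (33447 + 33688)/(-11*(108 - 11) + (-22389 - 2*135)) = 67135/(-11*97 + (-22389 - 1*270)) = 67135/(-1067 + (-22389 - 270)) = 67135/(-1067 - 22659) = 67135/(-23726) = 67135*(-1/23726) = -67135/23726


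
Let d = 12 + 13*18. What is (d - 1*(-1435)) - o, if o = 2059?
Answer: -378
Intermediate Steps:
d = 246 (d = 12 + 234 = 246)
(d - 1*(-1435)) - o = (246 - 1*(-1435)) - 1*2059 = (246 + 1435) - 2059 = 1681 - 2059 = -378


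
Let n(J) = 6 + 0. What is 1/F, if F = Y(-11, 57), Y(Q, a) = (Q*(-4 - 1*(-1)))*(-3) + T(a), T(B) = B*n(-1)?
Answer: 1/243 ≈ 0.0041152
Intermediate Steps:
n(J) = 6
T(B) = 6*B (T(B) = B*6 = 6*B)
Y(Q, a) = 6*a + 9*Q (Y(Q, a) = (Q*(-4 - 1*(-1)))*(-3) + 6*a = (Q*(-4 + 1))*(-3) + 6*a = (Q*(-3))*(-3) + 6*a = -3*Q*(-3) + 6*a = 9*Q + 6*a = 6*a + 9*Q)
F = 243 (F = 6*57 + 9*(-11) = 342 - 99 = 243)
1/F = 1/243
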